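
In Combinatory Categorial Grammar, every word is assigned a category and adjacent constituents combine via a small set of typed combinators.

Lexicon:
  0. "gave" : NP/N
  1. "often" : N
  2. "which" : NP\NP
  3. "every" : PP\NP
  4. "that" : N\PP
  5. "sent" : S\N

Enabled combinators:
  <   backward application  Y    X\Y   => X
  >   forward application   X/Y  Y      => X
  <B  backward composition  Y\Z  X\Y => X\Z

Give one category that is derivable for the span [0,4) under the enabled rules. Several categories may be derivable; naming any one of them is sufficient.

PP

[0,6] S   <
  [0,5] N   <
    [0,4] PP   <
      [0,2] NP   >
        [0,1] "gave" : NP/N
        [1,2] "often" : N
      [2,4] PP\NP   <B
        [2,3] "which" : NP\NP
        [3,4] "every" : PP\NP
    [4,5] "that" : N\PP
  [5,6] "sent" : S\N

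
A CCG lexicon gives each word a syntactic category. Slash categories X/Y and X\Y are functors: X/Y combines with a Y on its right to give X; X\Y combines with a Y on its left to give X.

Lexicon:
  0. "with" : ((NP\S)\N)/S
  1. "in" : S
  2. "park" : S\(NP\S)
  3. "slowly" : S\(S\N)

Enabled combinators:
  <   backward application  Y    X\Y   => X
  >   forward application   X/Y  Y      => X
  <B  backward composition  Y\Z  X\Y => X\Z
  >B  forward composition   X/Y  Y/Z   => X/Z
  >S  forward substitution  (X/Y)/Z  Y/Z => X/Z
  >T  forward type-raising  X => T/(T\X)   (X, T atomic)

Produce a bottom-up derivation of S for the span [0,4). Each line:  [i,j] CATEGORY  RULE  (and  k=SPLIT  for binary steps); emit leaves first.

[0,1] ((NP\S)\N)/S  lex  "with"
[1,2] S  lex  "in"
[0,2] (NP\S)\N  >  k=1
[2,3] S\(NP\S)  lex  "park"
[0,3] S\N  <B  k=2
[3,4] S\(S\N)  lex  "slowly"
[0,4] S  <  k=3

[0,4] S   <
  [0,3] S\N   <B
    [0,2] (NP\S)\N   >
      [0,1] "with" : ((NP\S)\N)/S
      [1,2] "in" : S
    [2,3] "park" : S\(NP\S)
  [3,4] "slowly" : S\(S\N)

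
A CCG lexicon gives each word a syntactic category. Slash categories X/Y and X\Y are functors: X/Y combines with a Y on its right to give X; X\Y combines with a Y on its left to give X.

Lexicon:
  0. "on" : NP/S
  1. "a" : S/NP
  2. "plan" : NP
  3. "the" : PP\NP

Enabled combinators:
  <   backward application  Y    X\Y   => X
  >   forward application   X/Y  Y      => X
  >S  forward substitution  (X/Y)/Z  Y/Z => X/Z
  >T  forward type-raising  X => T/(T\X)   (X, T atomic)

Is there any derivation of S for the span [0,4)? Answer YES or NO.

NO

NP/S S/NP NP PP\NP
CKY chart[0,4] = {N/(N\PP), NP/(NP\PP), PP, PP/(PP\PP), S/(S\PP)}; S ∉ chart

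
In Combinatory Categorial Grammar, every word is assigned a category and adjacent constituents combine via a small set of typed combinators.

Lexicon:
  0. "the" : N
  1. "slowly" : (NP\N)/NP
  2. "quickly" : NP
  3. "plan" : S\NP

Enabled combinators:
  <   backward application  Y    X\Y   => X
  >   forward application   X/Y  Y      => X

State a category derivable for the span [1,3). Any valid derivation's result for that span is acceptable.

[0,4] S   <
  [0,3] NP   <
    [0,1] "the" : N
    [1,3] NP\N   >
      [1,2] "slowly" : (NP\N)/NP
      [2,3] "quickly" : NP
  [3,4] "plan" : S\NP

NP\N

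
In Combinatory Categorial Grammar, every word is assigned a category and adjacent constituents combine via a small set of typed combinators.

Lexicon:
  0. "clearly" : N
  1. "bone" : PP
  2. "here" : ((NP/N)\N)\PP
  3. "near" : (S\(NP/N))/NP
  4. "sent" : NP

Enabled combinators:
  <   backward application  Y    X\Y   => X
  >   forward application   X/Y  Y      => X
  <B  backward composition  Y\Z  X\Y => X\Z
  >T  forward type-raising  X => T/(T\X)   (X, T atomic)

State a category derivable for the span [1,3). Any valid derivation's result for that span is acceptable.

[0,5] S   <
  [0,3] NP/N   <
    [0,1] "clearly" : N
    [1,3] (NP/N)\N   <
      [1,2] "bone" : PP
      [2,3] "here" : ((NP/N)\N)\PP
  [3,5] S\(NP/N)   >
    [3,4] "near" : (S\(NP/N))/NP
    [4,5] "sent" : NP

(NP/N)\N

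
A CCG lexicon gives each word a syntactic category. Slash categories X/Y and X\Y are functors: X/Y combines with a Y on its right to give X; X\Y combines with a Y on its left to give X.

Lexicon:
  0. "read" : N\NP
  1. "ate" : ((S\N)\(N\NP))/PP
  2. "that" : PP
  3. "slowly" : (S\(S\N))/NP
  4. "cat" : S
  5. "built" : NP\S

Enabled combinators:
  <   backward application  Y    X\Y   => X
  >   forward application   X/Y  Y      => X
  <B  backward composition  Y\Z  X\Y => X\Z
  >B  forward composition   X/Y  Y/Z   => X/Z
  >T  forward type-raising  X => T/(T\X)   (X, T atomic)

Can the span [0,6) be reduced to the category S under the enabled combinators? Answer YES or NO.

YES

[0,6] S   <
  [0,3] S\N   <
    [0,1] "read" : N\NP
    [1,3] (S\N)\(N\NP)   >
      [1,2] "ate" : ((S\N)\(N\NP))/PP
      [2,3] "that" : PP
  [3,6] S\(S\N)   >
    [3,4] "slowly" : (S\(S\N))/NP
    [4,6] NP   >
      [4,5] NP/(NP\S)   >T
        [4,5] "cat" : S
      [5,6] "built" : NP\S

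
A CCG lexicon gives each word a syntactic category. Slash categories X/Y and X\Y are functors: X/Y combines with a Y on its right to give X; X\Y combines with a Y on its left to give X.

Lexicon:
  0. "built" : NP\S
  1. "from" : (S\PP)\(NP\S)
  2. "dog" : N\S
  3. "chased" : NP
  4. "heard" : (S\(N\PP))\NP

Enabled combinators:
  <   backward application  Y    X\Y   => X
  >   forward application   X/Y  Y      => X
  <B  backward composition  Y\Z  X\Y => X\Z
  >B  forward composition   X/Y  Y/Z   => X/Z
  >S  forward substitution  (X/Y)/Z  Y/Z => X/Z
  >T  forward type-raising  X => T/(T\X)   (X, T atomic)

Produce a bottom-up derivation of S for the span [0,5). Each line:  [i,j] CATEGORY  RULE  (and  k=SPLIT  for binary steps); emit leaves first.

[0,5] S   <
  [0,3] N\PP   <B
    [0,2] S\PP   <
      [0,1] "built" : NP\S
      [1,2] "from" : (S\PP)\(NP\S)
    [2,3] "dog" : N\S
  [3,5] S\(N\PP)   <
    [3,4] "chased" : NP
    [4,5] "heard" : (S\(N\PP))\NP

[0,1] NP\S  lex  "built"
[1,2] (S\PP)\(NP\S)  lex  "from"
[0,2] S\PP  <  k=1
[2,3] N\S  lex  "dog"
[0,3] N\PP  <B  k=2
[3,4] NP  lex  "chased"
[4,5] (S\(N\PP))\NP  lex  "heard"
[3,5] S\(N\PP)  <  k=4
[0,5] S  <  k=3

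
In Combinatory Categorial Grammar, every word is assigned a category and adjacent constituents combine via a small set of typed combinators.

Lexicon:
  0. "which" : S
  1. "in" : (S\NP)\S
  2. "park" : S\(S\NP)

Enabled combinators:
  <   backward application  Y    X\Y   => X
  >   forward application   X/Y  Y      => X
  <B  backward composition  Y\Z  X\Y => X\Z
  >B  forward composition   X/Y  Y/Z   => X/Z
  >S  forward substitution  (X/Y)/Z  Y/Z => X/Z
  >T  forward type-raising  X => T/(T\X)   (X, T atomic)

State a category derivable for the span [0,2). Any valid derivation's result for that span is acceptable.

[0,3] S   <
  [0,2] S\NP   <
    [0,1] "which" : S
    [1,2] "in" : (S\NP)\S
  [2,3] "park" : S\(S\NP)

S\NP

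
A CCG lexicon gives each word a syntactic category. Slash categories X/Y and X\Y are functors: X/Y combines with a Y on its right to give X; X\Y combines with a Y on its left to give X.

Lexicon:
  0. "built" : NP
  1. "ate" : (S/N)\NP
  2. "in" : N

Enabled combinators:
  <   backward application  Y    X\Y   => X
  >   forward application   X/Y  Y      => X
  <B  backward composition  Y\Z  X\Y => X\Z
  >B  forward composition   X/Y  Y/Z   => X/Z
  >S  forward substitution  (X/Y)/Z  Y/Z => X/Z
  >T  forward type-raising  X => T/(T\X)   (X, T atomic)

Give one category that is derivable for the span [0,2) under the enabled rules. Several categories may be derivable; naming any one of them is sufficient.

[0,3] S   >
  [0,2] S/N   <
    [0,1] "built" : NP
    [1,2] "ate" : (S/N)\NP
  [2,3] "in" : N

S/N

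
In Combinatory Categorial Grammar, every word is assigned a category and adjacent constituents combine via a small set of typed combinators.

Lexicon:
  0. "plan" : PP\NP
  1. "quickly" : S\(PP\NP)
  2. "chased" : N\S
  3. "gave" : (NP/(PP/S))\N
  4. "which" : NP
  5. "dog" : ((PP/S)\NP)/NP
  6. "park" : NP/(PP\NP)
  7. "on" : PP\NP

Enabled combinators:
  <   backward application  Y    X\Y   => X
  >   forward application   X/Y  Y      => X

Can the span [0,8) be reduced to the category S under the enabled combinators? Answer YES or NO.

NO

PP\NP S\(PP\NP) N\S (NP/(PP/S))\N NP ((PP/S)\NP)/NP NP/(PP\NP) PP\NP
CKY chart[0,8] = {NP}; S ∉ chart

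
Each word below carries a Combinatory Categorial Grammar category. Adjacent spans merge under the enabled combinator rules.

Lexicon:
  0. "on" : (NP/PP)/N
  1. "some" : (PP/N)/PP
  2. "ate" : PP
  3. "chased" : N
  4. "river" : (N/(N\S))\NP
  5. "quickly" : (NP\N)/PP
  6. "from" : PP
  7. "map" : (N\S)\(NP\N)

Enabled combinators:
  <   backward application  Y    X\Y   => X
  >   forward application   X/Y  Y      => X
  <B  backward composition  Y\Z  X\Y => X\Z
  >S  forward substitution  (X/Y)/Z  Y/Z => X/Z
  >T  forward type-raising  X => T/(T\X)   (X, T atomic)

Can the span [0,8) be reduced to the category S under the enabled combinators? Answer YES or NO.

NO

(NP/PP)/N (PP/N)/PP PP N (N/(N\S))\NP (NP\N)/PP PP (N\S)\(NP\N)
CKY chart[0,8] = {N, N/(N\N), NP/(NP\N), PP/(PP\N), S/(S\N)}; S ∉ chart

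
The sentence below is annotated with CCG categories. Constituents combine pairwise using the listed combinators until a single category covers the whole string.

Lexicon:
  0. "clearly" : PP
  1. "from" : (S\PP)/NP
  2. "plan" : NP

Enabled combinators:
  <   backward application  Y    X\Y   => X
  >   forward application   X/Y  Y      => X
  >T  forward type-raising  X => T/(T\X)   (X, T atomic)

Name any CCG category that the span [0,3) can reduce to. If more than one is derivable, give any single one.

S

[0,3] S   <
  [0,1] "clearly" : PP
  [1,3] S\PP   >
    [1,2] "from" : (S\PP)/NP
    [2,3] "plan" : NP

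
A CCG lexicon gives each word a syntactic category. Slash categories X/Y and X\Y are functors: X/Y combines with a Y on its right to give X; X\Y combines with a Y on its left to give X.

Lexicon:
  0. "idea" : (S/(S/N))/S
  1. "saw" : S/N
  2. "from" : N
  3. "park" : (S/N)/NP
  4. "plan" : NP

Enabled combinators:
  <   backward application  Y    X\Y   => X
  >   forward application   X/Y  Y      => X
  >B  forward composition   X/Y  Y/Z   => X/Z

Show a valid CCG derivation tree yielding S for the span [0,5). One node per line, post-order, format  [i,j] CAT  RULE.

[0,5] S   >
  [0,3] S/(S/N)   >
    [0,1] "idea" : (S/(S/N))/S
    [1,3] S   >
      [1,2] "saw" : S/N
      [2,3] "from" : N
  [3,5] S/N   >
    [3,4] "park" : (S/N)/NP
    [4,5] "plan" : NP

[0,1] (S/(S/N))/S  lex  "idea"
[1,2] S/N  lex  "saw"
[2,3] N  lex  "from"
[1,3] S  >  k=2
[0,3] S/(S/N)  >  k=1
[3,4] (S/N)/NP  lex  "park"
[4,5] NP  lex  "plan"
[3,5] S/N  >  k=4
[0,5] S  >  k=3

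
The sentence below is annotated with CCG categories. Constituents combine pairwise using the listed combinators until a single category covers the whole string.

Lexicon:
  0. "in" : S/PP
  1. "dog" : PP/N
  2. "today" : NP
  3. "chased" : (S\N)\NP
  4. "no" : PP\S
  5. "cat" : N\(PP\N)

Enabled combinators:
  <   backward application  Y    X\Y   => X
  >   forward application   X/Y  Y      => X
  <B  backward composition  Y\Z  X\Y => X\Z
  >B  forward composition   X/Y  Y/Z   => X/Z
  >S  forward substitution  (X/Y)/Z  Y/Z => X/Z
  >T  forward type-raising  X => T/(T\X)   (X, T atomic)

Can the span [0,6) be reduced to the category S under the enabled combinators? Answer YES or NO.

YES

[0,6] S   >
  [0,2] S/N   >B
    [0,1] "in" : S/PP
    [1,2] "dog" : PP/N
  [2,6] N   <
    [2,5] PP\N   <B
      [2,4] S\N   <
        [2,3] "today" : NP
        [3,4] "chased" : (S\N)\NP
      [4,5] "no" : PP\S
    [5,6] "cat" : N\(PP\N)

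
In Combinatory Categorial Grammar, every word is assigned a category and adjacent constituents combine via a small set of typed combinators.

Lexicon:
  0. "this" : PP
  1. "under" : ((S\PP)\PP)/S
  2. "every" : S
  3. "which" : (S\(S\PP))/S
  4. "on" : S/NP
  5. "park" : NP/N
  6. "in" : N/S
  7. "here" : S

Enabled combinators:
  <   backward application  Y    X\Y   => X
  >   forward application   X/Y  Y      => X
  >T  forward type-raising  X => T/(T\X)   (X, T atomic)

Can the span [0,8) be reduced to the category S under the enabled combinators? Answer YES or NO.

YES

[0,8] S   <
  [0,3] S\PP   <
    [0,1] "this" : PP
    [1,3] (S\PP)\PP   >
      [1,2] "under" : ((S\PP)\PP)/S
      [2,3] "every" : S
  [3,8] S\(S\PP)   >
    [3,4] "which" : (S\(S\PP))/S
    [4,8] S   >
      [4,5] "on" : S/NP
      [5,8] NP   >
        [5,6] "park" : NP/N
        [6,8] N   >
          [6,7] "in" : N/S
          [7,8] "here" : S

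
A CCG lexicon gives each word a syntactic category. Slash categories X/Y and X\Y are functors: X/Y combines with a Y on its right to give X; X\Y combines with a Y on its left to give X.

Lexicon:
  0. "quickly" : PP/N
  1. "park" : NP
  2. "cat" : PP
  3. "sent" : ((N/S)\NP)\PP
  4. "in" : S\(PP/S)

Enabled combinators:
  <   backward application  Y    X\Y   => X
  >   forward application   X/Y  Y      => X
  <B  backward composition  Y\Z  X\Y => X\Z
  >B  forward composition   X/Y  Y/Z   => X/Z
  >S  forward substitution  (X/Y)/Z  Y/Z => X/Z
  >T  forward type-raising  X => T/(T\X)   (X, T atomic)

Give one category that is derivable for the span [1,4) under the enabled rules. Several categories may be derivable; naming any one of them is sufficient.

[0,5] S   <
  [0,4] PP/S   >B
    [0,1] "quickly" : PP/N
    [1,4] N/S   <
      [1,2] "park" : NP
      [2,4] (N/S)\NP   <
        [2,3] "cat" : PP
        [3,4] "sent" : ((N/S)\NP)\PP
  [4,5] "in" : S\(PP/S)

N/S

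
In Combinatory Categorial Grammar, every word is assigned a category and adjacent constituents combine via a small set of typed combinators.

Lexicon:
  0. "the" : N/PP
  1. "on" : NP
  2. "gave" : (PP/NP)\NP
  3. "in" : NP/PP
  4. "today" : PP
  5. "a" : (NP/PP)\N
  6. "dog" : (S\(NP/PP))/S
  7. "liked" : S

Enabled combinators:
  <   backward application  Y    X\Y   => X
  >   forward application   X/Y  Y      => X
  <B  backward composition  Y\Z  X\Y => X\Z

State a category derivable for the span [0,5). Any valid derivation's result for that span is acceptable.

N

[0,8] S   <
  [0,6] NP/PP   <
    [0,5] N   >
      [0,1] "the" : N/PP
      [1,5] PP   >
        [1,3] PP/NP   <
          [1,2] "on" : NP
          [2,3] "gave" : (PP/NP)\NP
        [3,5] NP   >
          [3,4] "in" : NP/PP
          [4,5] "today" : PP
    [5,6] "a" : (NP/PP)\N
  [6,8] S\(NP/PP)   >
    [6,7] "dog" : (S\(NP/PP))/S
    [7,8] "liked" : S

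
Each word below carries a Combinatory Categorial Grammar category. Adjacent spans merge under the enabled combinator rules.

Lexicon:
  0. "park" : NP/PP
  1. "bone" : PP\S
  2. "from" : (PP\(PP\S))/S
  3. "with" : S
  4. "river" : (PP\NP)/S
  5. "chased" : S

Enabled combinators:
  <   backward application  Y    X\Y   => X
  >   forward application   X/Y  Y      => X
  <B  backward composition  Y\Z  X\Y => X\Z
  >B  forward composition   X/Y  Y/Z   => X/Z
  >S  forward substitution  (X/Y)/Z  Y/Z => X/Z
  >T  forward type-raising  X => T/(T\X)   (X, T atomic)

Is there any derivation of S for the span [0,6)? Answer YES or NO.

NP/PP PP\S (PP\(PP\S))/S S (PP\NP)/S S
CKY chart[0,6] = {N/(N\PP), NP/(NP\PP), PP, PP/(PP\PP), PP/(S\S), S/(S\PP)}; S ∉ chart

NO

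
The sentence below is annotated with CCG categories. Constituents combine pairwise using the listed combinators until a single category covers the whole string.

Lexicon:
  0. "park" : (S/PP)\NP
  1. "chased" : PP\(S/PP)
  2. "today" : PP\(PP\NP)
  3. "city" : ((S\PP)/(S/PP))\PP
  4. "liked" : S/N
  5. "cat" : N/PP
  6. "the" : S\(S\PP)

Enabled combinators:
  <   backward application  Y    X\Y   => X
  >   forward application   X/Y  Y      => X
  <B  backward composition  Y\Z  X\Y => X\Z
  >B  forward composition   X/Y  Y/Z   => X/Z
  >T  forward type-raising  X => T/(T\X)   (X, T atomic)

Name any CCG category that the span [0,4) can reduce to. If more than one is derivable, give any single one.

(S\PP)/(S/PP)

[0,7] S   <
  [0,6] S\PP   >
    [0,4] (S\PP)/(S/PP)   <
      [0,3] PP   <
        [0,2] PP\NP   <B
          [0,1] "park" : (S/PP)\NP
          [1,2] "chased" : PP\(S/PP)
        [2,3] "today" : PP\(PP\NP)
      [3,4] "city" : ((S\PP)/(S/PP))\PP
    [4,6] S/PP   >B
      [4,5] "liked" : S/N
      [5,6] "cat" : N/PP
  [6,7] "the" : S\(S\PP)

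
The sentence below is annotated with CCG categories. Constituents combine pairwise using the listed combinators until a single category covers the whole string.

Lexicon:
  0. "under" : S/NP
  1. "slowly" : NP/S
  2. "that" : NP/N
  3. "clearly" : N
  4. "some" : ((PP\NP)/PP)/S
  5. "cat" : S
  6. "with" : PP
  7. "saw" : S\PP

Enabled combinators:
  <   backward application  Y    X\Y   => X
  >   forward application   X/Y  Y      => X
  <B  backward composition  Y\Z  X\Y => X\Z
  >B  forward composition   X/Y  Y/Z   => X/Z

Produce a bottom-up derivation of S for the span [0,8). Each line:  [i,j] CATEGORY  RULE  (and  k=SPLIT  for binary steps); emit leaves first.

[0,1] S/NP  lex  "under"
[1,2] NP/S  lex  "slowly"
[2,3] NP/N  lex  "that"
[3,4] N  lex  "clearly"
[2,4] NP  >  k=3
[4,5] ((PP\NP)/PP)/S  lex  "some"
[5,6] S  lex  "cat"
[4,6] (PP\NP)/PP  >  k=5
[6,7] PP  lex  "with"
[4,7] PP\NP  >  k=6
[2,7] PP  <  k=4
[7,8] S\PP  lex  "saw"
[2,8] S  <  k=7
[1,8] NP  >  k=2
[0,8] S  >  k=1

[0,8] S   >
  [0,1] "under" : S/NP
  [1,8] NP   >
    [1,2] "slowly" : NP/S
    [2,8] S   <
      [2,7] PP   <
        [2,4] NP   >
          [2,3] "that" : NP/N
          [3,4] "clearly" : N
        [4,7] PP\NP   >
          [4,6] (PP\NP)/PP   >
            [4,5] "some" : ((PP\NP)/PP)/S
            [5,6] "cat" : S
          [6,7] "with" : PP
      [7,8] "saw" : S\PP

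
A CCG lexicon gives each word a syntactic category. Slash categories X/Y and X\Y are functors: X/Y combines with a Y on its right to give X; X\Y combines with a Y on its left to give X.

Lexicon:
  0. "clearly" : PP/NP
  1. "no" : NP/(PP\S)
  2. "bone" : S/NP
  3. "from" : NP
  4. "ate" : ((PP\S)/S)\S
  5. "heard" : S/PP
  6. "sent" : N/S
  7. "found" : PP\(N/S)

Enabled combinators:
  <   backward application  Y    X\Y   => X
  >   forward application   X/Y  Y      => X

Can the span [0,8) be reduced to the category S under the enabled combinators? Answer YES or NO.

PP/NP NP/(PP\S) S/NP NP ((PP\S)/S)\S S/PP N/S PP\(N/S)
CKY chart[0,8] = {PP}; S ∉ chart

NO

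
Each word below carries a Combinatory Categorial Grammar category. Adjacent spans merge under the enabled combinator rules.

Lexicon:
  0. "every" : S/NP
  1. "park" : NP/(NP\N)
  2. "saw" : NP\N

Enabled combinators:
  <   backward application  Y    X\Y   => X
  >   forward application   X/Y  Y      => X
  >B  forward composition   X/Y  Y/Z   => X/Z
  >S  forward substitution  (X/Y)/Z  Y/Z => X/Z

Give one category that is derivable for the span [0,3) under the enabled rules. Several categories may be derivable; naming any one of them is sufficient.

S

[0,3] S   >
  [0,1] "every" : S/NP
  [1,3] NP   >
    [1,2] "park" : NP/(NP\N)
    [2,3] "saw" : NP\N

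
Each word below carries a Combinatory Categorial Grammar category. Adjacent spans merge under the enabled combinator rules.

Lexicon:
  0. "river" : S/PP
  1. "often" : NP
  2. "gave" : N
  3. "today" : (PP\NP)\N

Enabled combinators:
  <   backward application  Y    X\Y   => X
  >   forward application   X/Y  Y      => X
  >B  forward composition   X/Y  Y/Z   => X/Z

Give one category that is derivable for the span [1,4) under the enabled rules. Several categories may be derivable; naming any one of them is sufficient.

[0,4] S   >
  [0,1] "river" : S/PP
  [1,4] PP   <
    [1,2] "often" : NP
    [2,4] PP\NP   <
      [2,3] "gave" : N
      [3,4] "today" : (PP\NP)\N

PP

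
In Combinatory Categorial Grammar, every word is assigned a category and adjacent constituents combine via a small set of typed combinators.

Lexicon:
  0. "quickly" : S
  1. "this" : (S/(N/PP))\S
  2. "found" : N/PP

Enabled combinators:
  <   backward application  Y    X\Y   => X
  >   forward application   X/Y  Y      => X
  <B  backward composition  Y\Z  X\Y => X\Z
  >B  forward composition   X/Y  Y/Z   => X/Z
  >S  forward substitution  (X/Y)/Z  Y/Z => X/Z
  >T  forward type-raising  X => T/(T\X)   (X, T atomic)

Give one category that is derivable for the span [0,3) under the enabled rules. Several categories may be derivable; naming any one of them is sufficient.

[0,3] S   >
  [0,2] S/(N/PP)   <
    [0,1] "quickly" : S
    [1,2] "this" : (S/(N/PP))\S
  [2,3] "found" : N/PP

S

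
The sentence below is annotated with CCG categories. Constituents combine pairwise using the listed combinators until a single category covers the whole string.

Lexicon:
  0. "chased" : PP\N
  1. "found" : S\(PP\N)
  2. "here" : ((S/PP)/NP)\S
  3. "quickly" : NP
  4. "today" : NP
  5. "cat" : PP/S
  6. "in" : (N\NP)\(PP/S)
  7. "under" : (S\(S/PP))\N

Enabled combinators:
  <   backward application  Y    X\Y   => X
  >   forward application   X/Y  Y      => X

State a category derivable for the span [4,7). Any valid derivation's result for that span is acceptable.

N

[0,8] S   <
  [0,4] S/PP   >
    [0,3] (S/PP)/NP   <
      [0,2] S   <
        [0,1] "chased" : PP\N
        [1,2] "found" : S\(PP\N)
      [2,3] "here" : ((S/PP)/NP)\S
    [3,4] "quickly" : NP
  [4,8] S\(S/PP)   <
    [4,7] N   <
      [4,5] "today" : NP
      [5,7] N\NP   <
        [5,6] "cat" : PP/S
        [6,7] "in" : (N\NP)\(PP/S)
    [7,8] "under" : (S\(S/PP))\N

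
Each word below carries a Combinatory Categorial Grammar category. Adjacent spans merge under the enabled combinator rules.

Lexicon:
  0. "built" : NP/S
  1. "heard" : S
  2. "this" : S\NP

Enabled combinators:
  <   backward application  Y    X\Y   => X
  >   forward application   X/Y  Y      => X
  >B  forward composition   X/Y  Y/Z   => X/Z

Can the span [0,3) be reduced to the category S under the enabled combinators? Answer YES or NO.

YES

[0,3] S   <
  [0,2] NP   >
    [0,1] "built" : NP/S
    [1,2] "heard" : S
  [2,3] "this" : S\NP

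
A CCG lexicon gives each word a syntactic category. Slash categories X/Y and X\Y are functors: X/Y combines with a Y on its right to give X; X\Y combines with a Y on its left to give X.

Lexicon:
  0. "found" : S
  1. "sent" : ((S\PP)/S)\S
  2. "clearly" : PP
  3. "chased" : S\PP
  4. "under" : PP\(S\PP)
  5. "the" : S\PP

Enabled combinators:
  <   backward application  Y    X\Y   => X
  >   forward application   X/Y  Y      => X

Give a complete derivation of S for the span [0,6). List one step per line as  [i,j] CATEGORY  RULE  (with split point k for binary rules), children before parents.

[0,6] S   <
  [0,5] PP   <
    [0,4] S\PP   >
      [0,2] (S\PP)/S   <
        [0,1] "found" : S
        [1,2] "sent" : ((S\PP)/S)\S
      [2,4] S   <
        [2,3] "clearly" : PP
        [3,4] "chased" : S\PP
    [4,5] "under" : PP\(S\PP)
  [5,6] "the" : S\PP

[0,1] S  lex  "found"
[1,2] ((S\PP)/S)\S  lex  "sent"
[0,2] (S\PP)/S  <  k=1
[2,3] PP  lex  "clearly"
[3,4] S\PP  lex  "chased"
[2,4] S  <  k=3
[0,4] S\PP  >  k=2
[4,5] PP\(S\PP)  lex  "under"
[0,5] PP  <  k=4
[5,6] S\PP  lex  "the"
[0,6] S  <  k=5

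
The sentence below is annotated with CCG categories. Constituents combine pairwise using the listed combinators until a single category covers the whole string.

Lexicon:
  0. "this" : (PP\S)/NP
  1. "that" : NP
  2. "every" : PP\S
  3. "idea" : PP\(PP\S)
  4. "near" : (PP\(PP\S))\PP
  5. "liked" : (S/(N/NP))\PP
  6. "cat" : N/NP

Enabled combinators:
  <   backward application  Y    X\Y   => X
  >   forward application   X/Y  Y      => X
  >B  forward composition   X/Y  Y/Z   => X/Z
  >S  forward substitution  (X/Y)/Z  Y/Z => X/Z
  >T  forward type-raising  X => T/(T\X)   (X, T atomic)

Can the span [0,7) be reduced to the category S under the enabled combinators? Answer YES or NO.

YES

[0,7] S   >
  [0,6] S/(N/NP)   <
    [0,5] PP   <
      [0,2] PP\S   >
        [0,1] "this" : (PP\S)/NP
        [1,2] "that" : NP
      [2,5] PP\(PP\S)   <
        [2,4] PP   <
          [2,3] "every" : PP\S
          [3,4] "idea" : PP\(PP\S)
        [4,5] "near" : (PP\(PP\S))\PP
    [5,6] "liked" : (S/(N/NP))\PP
  [6,7] "cat" : N/NP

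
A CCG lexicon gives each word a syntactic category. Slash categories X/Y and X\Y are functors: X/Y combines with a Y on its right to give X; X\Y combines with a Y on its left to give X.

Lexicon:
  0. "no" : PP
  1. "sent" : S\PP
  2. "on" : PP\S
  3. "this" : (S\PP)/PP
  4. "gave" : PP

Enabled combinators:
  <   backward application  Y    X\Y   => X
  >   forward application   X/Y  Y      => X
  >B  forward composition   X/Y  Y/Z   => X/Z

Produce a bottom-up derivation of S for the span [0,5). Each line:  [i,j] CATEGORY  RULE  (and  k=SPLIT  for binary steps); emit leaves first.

[0,5] S   <
  [0,3] PP   <
    [0,2] S   <
      [0,1] "no" : PP
      [1,2] "sent" : S\PP
    [2,3] "on" : PP\S
  [3,5] S\PP   >
    [3,4] "this" : (S\PP)/PP
    [4,5] "gave" : PP

[0,1] PP  lex  "no"
[1,2] S\PP  lex  "sent"
[0,2] S  <  k=1
[2,3] PP\S  lex  "on"
[0,3] PP  <  k=2
[3,4] (S\PP)/PP  lex  "this"
[4,5] PP  lex  "gave"
[3,5] S\PP  >  k=4
[0,5] S  <  k=3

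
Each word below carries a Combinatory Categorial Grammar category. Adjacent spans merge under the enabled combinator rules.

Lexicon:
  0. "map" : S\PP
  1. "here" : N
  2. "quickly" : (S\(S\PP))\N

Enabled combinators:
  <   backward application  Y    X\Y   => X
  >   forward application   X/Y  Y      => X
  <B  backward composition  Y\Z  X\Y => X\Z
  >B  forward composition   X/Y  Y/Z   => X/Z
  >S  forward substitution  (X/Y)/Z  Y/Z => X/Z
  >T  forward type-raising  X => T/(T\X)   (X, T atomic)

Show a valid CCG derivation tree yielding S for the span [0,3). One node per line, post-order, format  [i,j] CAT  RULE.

[0,3] S   <
  [0,1] "map" : S\PP
  [1,3] S\(S\PP)   <
    [1,2] "here" : N
    [2,3] "quickly" : (S\(S\PP))\N

[0,1] S\PP  lex  "map"
[1,2] N  lex  "here"
[2,3] (S\(S\PP))\N  lex  "quickly"
[1,3] S\(S\PP)  <  k=2
[0,3] S  <  k=1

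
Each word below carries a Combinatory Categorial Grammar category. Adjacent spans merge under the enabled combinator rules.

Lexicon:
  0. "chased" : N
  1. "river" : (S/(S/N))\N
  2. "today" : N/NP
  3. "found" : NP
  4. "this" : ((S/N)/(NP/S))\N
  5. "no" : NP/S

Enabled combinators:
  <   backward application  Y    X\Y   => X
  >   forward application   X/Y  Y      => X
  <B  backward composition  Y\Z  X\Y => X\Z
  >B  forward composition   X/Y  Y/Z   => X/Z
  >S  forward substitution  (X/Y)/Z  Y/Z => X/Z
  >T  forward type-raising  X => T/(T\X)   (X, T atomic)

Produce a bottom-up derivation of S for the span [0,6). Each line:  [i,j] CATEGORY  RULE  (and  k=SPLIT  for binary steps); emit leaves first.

[0,6] S   >
  [0,2] S/(S/N)   <
    [0,1] "chased" : N
    [1,2] "river" : (S/(S/N))\N
  [2,6] S/N   >
    [2,5] (S/N)/(NP/S)   <
      [2,4] N   >
        [2,3] "today" : N/NP
        [3,4] "found" : NP
      [4,5] "this" : ((S/N)/(NP/S))\N
    [5,6] "no" : NP/S

[0,1] N  lex  "chased"
[1,2] (S/(S/N))\N  lex  "river"
[0,2] S/(S/N)  <  k=1
[2,3] N/NP  lex  "today"
[3,4] NP  lex  "found"
[2,4] N  >  k=3
[4,5] ((S/N)/(NP/S))\N  lex  "this"
[2,5] (S/N)/(NP/S)  <  k=4
[5,6] NP/S  lex  "no"
[2,6] S/N  >  k=5
[0,6] S  >  k=2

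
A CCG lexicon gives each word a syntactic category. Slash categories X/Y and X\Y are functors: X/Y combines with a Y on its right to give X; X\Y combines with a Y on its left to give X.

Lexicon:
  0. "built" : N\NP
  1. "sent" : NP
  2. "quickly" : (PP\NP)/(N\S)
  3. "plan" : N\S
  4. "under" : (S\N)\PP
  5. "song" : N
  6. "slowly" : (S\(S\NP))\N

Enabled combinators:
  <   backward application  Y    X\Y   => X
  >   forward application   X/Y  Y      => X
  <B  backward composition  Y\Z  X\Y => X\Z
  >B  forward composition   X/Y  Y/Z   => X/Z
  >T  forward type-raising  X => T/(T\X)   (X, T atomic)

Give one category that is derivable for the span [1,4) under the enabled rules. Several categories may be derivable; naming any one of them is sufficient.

[0,7] S   <
  [0,5] S\NP   <B
    [0,1] "built" : N\NP
    [1,5] S\N   <
      [1,4] PP   >
        [1,2] PP/(PP\NP)   >T
          [1,2] "sent" : NP
        [2,4] PP\NP   >
          [2,3] "quickly" : (PP\NP)/(N\S)
          [3,4] "plan" : N\S
      [4,5] "under" : (S\N)\PP
  [5,7] S\(S\NP)   <
    [5,6] "song" : N
    [6,7] "slowly" : (S\(S\NP))\N

PP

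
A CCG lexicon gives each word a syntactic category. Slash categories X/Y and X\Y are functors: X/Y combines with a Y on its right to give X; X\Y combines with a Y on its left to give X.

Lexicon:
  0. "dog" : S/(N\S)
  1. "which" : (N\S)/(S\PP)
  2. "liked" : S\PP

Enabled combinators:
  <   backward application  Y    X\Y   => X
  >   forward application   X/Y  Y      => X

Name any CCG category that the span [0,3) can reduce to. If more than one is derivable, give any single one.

[0,3] S   >
  [0,1] "dog" : S/(N\S)
  [1,3] N\S   >
    [1,2] "which" : (N\S)/(S\PP)
    [2,3] "liked" : S\PP

S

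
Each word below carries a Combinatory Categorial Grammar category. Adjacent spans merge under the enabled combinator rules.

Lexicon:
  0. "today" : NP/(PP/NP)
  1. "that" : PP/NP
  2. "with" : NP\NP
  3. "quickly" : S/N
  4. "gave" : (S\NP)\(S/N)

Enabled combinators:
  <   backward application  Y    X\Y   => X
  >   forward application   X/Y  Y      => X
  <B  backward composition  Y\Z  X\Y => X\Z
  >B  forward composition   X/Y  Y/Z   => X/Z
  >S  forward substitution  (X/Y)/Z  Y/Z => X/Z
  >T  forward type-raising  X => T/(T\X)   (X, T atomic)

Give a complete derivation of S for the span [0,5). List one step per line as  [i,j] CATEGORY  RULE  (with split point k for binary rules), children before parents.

[0,1] NP/(PP/NP)  lex  "today"
[1,2] PP/NP  lex  "that"
[0,2] NP  >  k=1
[2,3] NP\NP  lex  "with"
[3,4] S/N  lex  "quickly"
[4,5] (S\NP)\(S/N)  lex  "gave"
[3,5] S\NP  <  k=4
[2,5] S\NP  <B  k=3
[0,5] S  <  k=2

[0,5] S   <
  [0,2] NP   >
    [0,1] "today" : NP/(PP/NP)
    [1,2] "that" : PP/NP
  [2,5] S\NP   <B
    [2,3] "with" : NP\NP
    [3,5] S\NP   <
      [3,4] "quickly" : S/N
      [4,5] "gave" : (S\NP)\(S/N)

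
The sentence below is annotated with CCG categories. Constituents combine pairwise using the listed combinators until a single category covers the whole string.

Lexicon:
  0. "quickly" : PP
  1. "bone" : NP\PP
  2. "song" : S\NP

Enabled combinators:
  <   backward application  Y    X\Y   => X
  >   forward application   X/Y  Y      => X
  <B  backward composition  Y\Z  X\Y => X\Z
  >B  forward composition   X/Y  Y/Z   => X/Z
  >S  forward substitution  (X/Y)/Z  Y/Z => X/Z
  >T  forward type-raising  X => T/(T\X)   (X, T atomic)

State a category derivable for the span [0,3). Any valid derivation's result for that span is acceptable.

[0,3] S   <
  [0,1] "quickly" : PP
  [1,3] S\PP   <B
    [1,2] "bone" : NP\PP
    [2,3] "song" : S\NP

S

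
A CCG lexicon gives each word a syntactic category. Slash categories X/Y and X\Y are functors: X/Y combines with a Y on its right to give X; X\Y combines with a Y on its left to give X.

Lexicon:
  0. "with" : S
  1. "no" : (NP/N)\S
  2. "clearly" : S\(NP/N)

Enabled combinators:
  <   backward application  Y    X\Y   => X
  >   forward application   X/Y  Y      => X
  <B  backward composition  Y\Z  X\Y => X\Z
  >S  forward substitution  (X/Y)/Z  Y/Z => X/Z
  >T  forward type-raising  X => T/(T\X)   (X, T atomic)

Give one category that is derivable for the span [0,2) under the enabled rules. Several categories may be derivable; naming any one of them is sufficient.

NP/N

[0,3] S   <
  [0,2] NP/N   <
    [0,1] "with" : S
    [1,2] "no" : (NP/N)\S
  [2,3] "clearly" : S\(NP/N)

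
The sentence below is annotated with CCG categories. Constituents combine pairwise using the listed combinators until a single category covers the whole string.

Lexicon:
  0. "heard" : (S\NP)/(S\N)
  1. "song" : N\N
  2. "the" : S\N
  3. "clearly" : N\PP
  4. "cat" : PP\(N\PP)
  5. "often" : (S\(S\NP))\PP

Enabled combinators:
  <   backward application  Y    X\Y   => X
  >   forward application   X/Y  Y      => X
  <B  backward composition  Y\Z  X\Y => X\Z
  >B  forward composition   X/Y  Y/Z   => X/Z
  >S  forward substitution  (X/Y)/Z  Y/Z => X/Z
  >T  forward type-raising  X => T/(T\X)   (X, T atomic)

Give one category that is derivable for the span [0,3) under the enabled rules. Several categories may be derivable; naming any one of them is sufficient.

S\NP

[0,6] S   <
  [0,3] S\NP   >
    [0,1] "heard" : (S\NP)/(S\N)
    [1,3] S\N   <B
      [1,2] "song" : N\N
      [2,3] "the" : S\N
  [3,6] S\(S\NP)   <
    [3,5] PP   <
      [3,4] "clearly" : N\PP
      [4,5] "cat" : PP\(N\PP)
    [5,6] "often" : (S\(S\NP))\PP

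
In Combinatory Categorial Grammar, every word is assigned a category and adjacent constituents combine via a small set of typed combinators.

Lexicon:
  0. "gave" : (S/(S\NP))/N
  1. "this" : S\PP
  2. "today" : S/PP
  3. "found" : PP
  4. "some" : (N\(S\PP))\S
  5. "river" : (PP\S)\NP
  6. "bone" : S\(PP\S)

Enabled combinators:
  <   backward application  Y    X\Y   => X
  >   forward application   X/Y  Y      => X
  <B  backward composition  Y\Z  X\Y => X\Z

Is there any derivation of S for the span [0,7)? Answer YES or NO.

YES

[0,7] S   >
  [0,5] S/(S\NP)   >
    [0,1] "gave" : (S/(S\NP))/N
    [1,5] N   <
      [1,2] "this" : S\PP
      [2,5] N\(S\PP)   <
        [2,4] S   >
          [2,3] "today" : S/PP
          [3,4] "found" : PP
        [4,5] "some" : (N\(S\PP))\S
  [5,7] S\NP   <B
    [5,6] "river" : (PP\S)\NP
    [6,7] "bone" : S\(PP\S)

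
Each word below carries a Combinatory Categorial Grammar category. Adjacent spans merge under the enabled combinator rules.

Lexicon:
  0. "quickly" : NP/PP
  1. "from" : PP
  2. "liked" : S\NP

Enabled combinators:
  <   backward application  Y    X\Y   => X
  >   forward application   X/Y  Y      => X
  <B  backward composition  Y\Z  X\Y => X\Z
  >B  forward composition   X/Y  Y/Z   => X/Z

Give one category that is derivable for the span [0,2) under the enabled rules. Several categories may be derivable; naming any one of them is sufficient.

[0,3] S   <
  [0,2] NP   >
    [0,1] "quickly" : NP/PP
    [1,2] "from" : PP
  [2,3] "liked" : S\NP

NP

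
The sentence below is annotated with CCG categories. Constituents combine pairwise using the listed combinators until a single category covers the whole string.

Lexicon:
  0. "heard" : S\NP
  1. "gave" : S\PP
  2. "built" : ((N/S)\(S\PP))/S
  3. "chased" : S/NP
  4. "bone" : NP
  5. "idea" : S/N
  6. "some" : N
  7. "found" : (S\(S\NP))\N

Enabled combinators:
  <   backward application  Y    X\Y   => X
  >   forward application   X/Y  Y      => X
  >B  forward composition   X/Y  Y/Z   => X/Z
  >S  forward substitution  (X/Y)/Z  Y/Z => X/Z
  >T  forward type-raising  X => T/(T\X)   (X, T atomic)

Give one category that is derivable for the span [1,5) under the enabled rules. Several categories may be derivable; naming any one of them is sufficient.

[0,8] S   <
  [0,1] "heard" : S\NP
  [1,8] S\(S\NP)   <
    [1,7] N   >
      [1,5] N/S   <
        [1,2] "gave" : S\PP
        [2,5] (N/S)\(S\PP)   >
          [2,3] "built" : ((N/S)\(S\PP))/S
          [3,5] S   >
            [3,4] "chased" : S/NP
            [4,5] "bone" : NP
      [5,7] S   >
        [5,6] "idea" : S/N
        [6,7] "some" : N
    [7,8] "found" : (S\(S\NP))\N

N/S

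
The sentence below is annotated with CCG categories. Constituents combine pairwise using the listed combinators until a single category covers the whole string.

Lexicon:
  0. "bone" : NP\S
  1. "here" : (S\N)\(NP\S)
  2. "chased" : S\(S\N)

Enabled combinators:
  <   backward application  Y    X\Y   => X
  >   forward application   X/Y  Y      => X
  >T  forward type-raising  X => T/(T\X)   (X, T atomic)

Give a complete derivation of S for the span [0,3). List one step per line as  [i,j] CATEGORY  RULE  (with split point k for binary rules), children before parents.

[0,3] S   <
  [0,2] S\N   <
    [0,1] "bone" : NP\S
    [1,2] "here" : (S\N)\(NP\S)
  [2,3] "chased" : S\(S\N)

[0,1] NP\S  lex  "bone"
[1,2] (S\N)\(NP\S)  lex  "here"
[0,2] S\N  <  k=1
[2,3] S\(S\N)  lex  "chased"
[0,3] S  <  k=2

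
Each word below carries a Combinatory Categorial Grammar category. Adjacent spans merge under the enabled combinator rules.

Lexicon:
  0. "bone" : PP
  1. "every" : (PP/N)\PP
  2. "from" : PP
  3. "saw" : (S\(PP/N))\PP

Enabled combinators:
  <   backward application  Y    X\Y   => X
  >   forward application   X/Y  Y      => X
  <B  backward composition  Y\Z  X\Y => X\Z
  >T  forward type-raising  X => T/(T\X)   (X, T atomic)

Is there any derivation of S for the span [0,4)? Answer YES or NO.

YES

[0,4] S   >
  [0,1] S/(S\PP)   >T
    [0,1] "bone" : PP
  [1,4] S\PP   <B
    [1,2] "every" : (PP/N)\PP
    [2,4] S\(PP/N)   <
      [2,3] "from" : PP
      [3,4] "saw" : (S\(PP/N))\PP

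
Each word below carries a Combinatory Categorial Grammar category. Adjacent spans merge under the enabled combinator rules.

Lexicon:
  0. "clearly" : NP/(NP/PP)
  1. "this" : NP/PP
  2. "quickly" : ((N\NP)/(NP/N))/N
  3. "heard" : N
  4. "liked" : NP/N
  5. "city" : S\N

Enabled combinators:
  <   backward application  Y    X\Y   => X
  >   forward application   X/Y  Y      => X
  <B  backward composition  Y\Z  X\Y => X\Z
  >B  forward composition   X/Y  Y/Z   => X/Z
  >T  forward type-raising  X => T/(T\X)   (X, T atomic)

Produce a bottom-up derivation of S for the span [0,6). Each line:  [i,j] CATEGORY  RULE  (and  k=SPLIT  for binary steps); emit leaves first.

[0,1] NP/(NP/PP)  lex  "clearly"
[1,2] NP/PP  lex  "this"
[0,2] NP  >  k=1
[2,3] ((N\NP)/(NP/N))/N  lex  "quickly"
[3,4] N  lex  "heard"
[2,4] (N\NP)/(NP/N)  >  k=3
[4,5] NP/N  lex  "liked"
[2,5] N\NP  >  k=4
[5,6] S\N  lex  "city"
[2,6] S\NP  <B  k=5
[0,6] S  <  k=2

[0,6] S   <
  [0,2] NP   >
    [0,1] "clearly" : NP/(NP/PP)
    [1,2] "this" : NP/PP
  [2,6] S\NP   <B
    [2,5] N\NP   >
      [2,4] (N\NP)/(NP/N)   >
        [2,3] "quickly" : ((N\NP)/(NP/N))/N
        [3,4] "heard" : N
      [4,5] "liked" : NP/N
    [5,6] "city" : S\N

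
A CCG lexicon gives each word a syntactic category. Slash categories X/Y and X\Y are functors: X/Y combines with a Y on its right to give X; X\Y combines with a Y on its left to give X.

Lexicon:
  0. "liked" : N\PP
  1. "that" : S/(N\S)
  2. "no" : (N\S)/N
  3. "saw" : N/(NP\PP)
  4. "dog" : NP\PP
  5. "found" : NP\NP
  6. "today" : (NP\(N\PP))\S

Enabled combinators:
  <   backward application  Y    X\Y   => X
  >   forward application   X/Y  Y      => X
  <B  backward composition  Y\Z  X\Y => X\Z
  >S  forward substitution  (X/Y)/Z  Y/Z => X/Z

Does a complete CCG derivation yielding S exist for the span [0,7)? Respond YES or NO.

N\PP S/(N\S) (N\S)/N N/(NP\PP) NP\PP NP\NP (NP\(N\PP))\S
CKY chart[0,7] = {NP}; S ∉ chart

NO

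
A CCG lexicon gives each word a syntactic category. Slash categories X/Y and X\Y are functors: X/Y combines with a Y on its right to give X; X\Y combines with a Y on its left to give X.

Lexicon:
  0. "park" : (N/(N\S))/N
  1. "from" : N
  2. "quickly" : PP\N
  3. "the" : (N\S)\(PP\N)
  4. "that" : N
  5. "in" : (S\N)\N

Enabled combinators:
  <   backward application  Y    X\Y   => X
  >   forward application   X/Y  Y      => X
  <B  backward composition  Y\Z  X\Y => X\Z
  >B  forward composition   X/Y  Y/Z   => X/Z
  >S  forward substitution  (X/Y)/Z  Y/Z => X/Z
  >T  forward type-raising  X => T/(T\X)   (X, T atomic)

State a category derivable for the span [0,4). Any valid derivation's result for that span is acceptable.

[0,6] S   <
  [0,4] N   >
    [0,2] N/(N\S)   >
      [0,1] "park" : (N/(N\S))/N
      [1,2] "from" : N
    [2,4] N\S   <
      [2,3] "quickly" : PP\N
      [3,4] "the" : (N\S)\(PP\N)
  [4,6] S\N   <
    [4,5] "that" : N
    [5,6] "in" : (S\N)\N

N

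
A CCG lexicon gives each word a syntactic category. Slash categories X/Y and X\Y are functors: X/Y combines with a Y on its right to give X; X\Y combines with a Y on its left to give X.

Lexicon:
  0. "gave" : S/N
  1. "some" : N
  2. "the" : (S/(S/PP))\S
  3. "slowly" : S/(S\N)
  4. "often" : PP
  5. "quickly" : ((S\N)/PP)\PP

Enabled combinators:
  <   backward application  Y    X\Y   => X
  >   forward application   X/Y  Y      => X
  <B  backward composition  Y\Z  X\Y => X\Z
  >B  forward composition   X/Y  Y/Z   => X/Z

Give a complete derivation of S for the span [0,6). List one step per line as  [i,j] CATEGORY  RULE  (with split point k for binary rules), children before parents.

[0,6] S   >
  [0,3] S/(S/PP)   <
    [0,2] S   >
      [0,1] "gave" : S/N
      [1,2] "some" : N
    [2,3] "the" : (S/(S/PP))\S
  [3,6] S/PP   >B
    [3,4] "slowly" : S/(S\N)
    [4,6] (S\N)/PP   <
      [4,5] "often" : PP
      [5,6] "quickly" : ((S\N)/PP)\PP

[0,1] S/N  lex  "gave"
[1,2] N  lex  "some"
[0,2] S  >  k=1
[2,3] (S/(S/PP))\S  lex  "the"
[0,3] S/(S/PP)  <  k=2
[3,4] S/(S\N)  lex  "slowly"
[4,5] PP  lex  "often"
[5,6] ((S\N)/PP)\PP  lex  "quickly"
[4,6] (S\N)/PP  <  k=5
[3,6] S/PP  >B  k=4
[0,6] S  >  k=3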